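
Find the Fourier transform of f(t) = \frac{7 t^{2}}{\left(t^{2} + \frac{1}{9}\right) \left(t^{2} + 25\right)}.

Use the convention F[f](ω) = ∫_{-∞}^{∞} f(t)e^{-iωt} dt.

F(ω) = \frac{45 \pi e^{- 5 \left|{\omega}\right|}}{32} - \frac{3 \pi e^{- \frac{\left|{\omega}\right|}{3}}}{32}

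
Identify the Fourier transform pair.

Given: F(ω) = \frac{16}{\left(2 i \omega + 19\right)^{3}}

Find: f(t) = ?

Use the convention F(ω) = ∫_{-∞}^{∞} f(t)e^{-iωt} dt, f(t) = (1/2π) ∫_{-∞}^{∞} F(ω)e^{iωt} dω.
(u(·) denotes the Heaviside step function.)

f(t) = t^{2} e^{- \frac{19 t}{2}} u\left(t\right)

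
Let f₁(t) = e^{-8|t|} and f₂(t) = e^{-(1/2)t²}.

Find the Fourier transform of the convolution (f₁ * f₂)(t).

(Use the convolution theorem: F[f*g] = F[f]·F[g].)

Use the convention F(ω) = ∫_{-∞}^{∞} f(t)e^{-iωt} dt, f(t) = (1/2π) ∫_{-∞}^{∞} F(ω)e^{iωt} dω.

F[f₁*f₂](ω) = \frac{16 \sqrt{2} \sqrt{\pi} e^{- \frac{\omega^{2}}{2}}}{\omega^{2} + 64}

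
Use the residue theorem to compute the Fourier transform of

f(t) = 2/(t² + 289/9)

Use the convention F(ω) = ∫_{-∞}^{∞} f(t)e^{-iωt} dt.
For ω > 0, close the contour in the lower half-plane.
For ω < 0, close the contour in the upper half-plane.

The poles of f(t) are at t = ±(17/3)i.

Let g(z) = f(z)e^{-iωz}; for large |z| the factor e^{-iωz} decays in the lower half-plane when ω > 0 and in the upper half-plane when ω < 0.

Case ω > 0 (lower half-plane, clockwise contour ⇒ F(ω) = -2πi·ΣRes):
  Res_{z = - \frac{17 i}{3}} g(z) = \frac{3 i e^{- \frac{17 \omega}{3}}}{17}
  F(ω) = -2πi·ΣRes = \frac{6 \pi e^{- \frac{17 \omega}{3}}}{17}

Case ω < 0 (upper half-plane, counterclockwise contour ⇒ F(ω) = +2πi·ΣRes):
  Res_{z = \frac{17 i}{3}} g(z) = - \frac{3 i e^{\frac{17 \omega}{3}}}{17}
  F(ω) = 2πi·ΣRes = \frac{6 \pi e^{\frac{17 \omega}{3}}}{17}

Both cases combine into a single formula in |ω|:

F(ω) = \frac{6 \pi e^{- \frac{17 \left|{\omega}\right|}{3}}}{17}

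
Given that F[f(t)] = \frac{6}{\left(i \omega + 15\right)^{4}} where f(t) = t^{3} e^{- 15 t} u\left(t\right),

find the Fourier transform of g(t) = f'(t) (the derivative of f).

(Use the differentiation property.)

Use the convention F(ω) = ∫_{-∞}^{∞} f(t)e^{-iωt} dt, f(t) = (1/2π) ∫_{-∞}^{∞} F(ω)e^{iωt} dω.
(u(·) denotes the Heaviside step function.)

F[g](ω) = \frac{6 i \omega}{\left(i \omega + 15\right)^{4}}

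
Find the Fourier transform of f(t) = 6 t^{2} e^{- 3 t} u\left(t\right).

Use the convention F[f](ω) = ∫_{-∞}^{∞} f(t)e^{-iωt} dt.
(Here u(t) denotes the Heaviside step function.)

F(ω) = \frac{12}{\left(i \omega + 3\right)^{3}}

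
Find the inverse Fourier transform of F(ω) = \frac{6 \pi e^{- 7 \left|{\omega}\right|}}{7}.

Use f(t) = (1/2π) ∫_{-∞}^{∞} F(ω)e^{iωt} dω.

f(t) = \frac{6}{t^{2} + 49}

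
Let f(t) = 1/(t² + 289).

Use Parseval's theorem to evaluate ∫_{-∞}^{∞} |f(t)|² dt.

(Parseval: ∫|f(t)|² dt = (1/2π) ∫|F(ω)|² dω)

∫|f(t)|² dt = \frac{\pi}{9826}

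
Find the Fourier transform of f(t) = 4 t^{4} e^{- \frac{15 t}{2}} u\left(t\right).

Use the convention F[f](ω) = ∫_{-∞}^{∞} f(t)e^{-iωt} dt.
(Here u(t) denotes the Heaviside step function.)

F(ω) = \frac{3072}{\left(2 i \omega + 15\right)^{5}}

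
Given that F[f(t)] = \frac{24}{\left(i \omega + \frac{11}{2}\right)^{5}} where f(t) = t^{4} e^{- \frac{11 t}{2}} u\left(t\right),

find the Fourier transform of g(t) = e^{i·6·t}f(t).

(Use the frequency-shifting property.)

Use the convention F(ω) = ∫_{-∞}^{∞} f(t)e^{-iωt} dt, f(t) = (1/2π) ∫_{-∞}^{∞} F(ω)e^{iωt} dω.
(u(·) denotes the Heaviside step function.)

F[g](ω) = \frac{768}{\left(2 i \left(\omega - 6\right) + 11\right)^{5}}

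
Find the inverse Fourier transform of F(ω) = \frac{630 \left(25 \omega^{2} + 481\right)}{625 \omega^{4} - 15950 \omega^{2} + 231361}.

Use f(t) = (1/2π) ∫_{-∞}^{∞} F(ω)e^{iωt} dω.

f(t) = 7 e^{- \frac{9 \left|{t}\right|}{5}} \cos{\left(4 \left|{t}\right| \right)}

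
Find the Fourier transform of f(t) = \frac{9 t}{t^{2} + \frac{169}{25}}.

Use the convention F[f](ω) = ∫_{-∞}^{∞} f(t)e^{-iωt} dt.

F(ω) = - 9 i \pi e^{- \frac{13 \left|{\omega}\right|}{5}} \operatorname{sign}{\left(\omega \right)}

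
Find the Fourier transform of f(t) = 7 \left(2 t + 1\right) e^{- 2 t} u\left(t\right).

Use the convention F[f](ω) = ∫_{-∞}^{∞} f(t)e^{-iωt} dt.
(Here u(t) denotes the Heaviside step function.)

F(ω) = \frac{7 \left(- i \omega - 4\right)}{\omega^{2} - 4 i \omega - 4}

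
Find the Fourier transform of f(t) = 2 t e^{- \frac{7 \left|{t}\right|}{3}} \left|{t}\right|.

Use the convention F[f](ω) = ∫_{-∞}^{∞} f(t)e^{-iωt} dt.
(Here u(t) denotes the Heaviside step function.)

F(ω) = \frac{1944 i \omega \left(3 \omega^{2} - 49\right)}{\left(9 \omega^{2} + 49\right)^{3}}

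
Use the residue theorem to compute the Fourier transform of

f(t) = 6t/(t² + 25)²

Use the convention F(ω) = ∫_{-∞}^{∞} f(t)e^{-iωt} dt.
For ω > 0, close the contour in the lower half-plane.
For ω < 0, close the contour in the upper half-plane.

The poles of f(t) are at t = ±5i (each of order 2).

Let g(z) = f(z)e^{-iωz}; for large |z| the factor e^{-iωz} decays in the lower half-plane when ω > 0 and in the upper half-plane when ω < 0.

Case ω > 0 (lower half-plane, clockwise contour ⇒ F(ω) = -2πi·ΣRes):
  Res_{z = - 5 i} g(z) = \frac{3 \omega e^{- 5 \omega}}{10} (pole of order 2)
  F(ω) = -2πi·ΣRes = - \frac{3 i \pi \omega e^{- 5 \omega}}{5}

Case ω < 0 (upper half-plane, counterclockwise contour ⇒ F(ω) = +2πi·ΣRes):
  Res_{z = 5 i} g(z) = - \frac{3 \omega e^{5 \omega}}{10} (pole of order 2)
  F(ω) = 2πi·ΣRes = - \frac{3 i \pi \omega e^{5 \omega}}{5}

Both cases combine into a single formula in |ω|:

F(ω) = - \frac{3 i \pi \omega e^{- 5 \left|{\omega}\right|}}{5}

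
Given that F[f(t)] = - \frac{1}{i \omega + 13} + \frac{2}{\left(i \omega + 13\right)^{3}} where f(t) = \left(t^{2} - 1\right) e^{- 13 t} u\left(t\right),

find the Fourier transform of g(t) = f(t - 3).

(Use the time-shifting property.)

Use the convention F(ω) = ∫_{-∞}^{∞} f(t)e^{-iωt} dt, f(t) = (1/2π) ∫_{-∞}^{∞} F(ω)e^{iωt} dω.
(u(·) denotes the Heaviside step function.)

F[g](ω) = \frac{\left(2 i \omega - \left(i \omega + 13\right)^{3} + 26\right) e^{- 3 i \omega}}{\left(i \omega + 13\right)^{4}}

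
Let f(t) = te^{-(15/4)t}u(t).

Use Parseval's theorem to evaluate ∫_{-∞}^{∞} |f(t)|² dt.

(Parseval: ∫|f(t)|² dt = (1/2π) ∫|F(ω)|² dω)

∫|f(t)|² dt = \frac{16}{3375}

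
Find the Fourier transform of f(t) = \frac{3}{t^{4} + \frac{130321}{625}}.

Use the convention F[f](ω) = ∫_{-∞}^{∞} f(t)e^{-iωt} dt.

F(ω) = \frac{375 \pi e^{- \frac{19 \sqrt{2} \left|{\omega}\right|}{10}} \sin{\left(\frac{19 \sqrt{2} \left|{\omega}\right|}{10} + \frac{\pi}{4} \right)}}{6859}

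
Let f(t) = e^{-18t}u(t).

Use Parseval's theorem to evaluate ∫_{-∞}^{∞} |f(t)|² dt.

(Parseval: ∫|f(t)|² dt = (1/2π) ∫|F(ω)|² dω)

∫|f(t)|² dt = \frac{1}{36}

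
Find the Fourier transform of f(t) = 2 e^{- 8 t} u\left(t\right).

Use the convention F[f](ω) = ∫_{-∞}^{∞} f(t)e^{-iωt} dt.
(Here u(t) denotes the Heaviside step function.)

F(ω) = \frac{2}{i \omega + 8}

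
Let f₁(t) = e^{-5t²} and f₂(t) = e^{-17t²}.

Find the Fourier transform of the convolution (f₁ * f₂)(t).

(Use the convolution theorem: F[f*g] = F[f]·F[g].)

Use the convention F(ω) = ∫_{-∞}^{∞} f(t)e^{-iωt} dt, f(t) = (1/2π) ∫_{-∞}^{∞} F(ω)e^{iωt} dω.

F[f₁*f₂](ω) = \frac{\sqrt{85} \pi e^{- \frac{11 \omega^{2}}{170}}}{85}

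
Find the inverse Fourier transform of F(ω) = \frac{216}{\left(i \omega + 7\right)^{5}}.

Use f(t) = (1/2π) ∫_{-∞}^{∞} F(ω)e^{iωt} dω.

f(t) = 9 t^{4} e^{- 7 t} u\left(t\right)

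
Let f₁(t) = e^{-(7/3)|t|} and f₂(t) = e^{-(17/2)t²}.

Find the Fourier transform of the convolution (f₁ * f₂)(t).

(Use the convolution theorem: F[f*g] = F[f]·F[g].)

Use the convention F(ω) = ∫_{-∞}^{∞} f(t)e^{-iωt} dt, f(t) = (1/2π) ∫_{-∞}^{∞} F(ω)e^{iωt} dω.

F[f₁*f₂](ω) = \frac{42 \sqrt{34} \sqrt{\pi} e^{- \frac{\omega^{2}}{34}}}{17 \left(9 \omega^{2} + 49\right)}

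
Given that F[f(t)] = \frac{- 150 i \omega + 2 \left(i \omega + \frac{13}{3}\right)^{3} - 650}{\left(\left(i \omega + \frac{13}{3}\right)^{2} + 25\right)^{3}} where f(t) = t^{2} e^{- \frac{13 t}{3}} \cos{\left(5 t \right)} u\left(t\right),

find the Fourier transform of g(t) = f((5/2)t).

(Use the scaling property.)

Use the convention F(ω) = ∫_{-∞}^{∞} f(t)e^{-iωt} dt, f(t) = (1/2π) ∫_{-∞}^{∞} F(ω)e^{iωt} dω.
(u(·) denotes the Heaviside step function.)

F[g](ω) = \frac{2700 \left(- 101250 i \omega + \left(6 i \omega + 65\right)^{3} - 1096875\right)}{\left(\left(6 i \omega + 65\right)^{2} + 5625\right)^{3}}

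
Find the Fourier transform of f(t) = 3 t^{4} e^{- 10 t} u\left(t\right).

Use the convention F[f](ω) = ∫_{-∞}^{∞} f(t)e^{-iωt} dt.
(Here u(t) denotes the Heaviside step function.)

F(ω) = \frac{72}{\left(i \omega + 10\right)^{5}}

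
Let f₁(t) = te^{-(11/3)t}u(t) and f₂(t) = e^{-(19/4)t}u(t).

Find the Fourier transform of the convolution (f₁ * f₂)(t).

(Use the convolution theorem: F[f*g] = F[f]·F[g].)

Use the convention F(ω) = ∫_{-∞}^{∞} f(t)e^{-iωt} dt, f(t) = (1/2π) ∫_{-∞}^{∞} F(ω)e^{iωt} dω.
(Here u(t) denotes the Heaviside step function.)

F[f₁*f₂](ω) = \frac{36}{\left(3 i \omega + 11\right)^{2} \left(4 i \omega + 19\right)}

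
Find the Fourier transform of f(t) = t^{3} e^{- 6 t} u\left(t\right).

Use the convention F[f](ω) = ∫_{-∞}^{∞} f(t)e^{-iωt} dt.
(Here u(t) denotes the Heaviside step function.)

F(ω) = \frac{6}{\left(i \omega + 6\right)^{4}}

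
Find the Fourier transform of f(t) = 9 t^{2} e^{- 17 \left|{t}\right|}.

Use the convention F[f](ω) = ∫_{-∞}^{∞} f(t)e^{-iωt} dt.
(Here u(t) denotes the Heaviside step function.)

F(ω) = \frac{612 \left(289 - 3 \omega^{2}\right)}{\left(\omega^{2} + 289\right)^{3}}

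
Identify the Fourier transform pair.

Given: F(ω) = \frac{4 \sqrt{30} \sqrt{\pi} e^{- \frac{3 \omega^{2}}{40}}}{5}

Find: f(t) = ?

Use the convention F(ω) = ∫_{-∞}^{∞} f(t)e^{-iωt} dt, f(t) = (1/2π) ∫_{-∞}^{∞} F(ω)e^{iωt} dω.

f(t) = 8 e^{- \frac{10 t^{2}}{3}}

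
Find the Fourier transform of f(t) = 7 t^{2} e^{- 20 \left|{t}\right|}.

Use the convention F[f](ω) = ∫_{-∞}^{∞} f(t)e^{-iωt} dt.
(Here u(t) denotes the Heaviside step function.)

F(ω) = \frac{560 \left(400 - 3 \omega^{2}\right)}{\left(\omega^{2} + 400\right)^{3}}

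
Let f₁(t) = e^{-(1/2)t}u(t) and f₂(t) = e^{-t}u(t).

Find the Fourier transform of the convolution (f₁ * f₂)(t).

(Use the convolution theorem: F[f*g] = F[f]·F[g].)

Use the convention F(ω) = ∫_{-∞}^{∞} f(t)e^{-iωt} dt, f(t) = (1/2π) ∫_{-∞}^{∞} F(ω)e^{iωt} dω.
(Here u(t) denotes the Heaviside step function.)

F[f₁*f₂](ω) = \frac{2}{\left(i \omega + 1\right) \left(2 i \omega + 1\right)}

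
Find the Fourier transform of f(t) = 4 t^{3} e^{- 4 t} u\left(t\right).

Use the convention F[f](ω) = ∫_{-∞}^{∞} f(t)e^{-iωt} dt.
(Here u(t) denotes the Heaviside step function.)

F(ω) = \frac{24}{\left(i \omega + 4\right)^{4}}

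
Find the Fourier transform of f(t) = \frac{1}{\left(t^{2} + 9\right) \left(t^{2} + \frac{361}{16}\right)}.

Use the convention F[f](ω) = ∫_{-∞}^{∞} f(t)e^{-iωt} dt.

F(ω) = \frac{16 \pi e^{- 3 \left|{\omega}\right|}}{651} - \frac{64 \pi e^{- \frac{19 \left|{\omega}\right|}{4}}}{4123}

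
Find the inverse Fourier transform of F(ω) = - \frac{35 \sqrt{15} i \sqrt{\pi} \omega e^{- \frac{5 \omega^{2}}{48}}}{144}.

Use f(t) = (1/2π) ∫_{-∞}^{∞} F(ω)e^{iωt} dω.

f(t) = 7 t e^{- \frac{12 t^{2}}{5}}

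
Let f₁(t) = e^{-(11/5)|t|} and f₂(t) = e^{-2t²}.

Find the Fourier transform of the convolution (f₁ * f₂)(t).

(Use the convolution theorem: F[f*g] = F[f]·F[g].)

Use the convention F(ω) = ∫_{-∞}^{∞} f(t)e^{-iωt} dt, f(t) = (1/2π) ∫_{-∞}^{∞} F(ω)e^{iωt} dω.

F[f₁*f₂](ω) = \frac{55 \sqrt{2} \sqrt{\pi} e^{- \frac{\omega^{2}}{8}}}{25 \omega^{2} + 121}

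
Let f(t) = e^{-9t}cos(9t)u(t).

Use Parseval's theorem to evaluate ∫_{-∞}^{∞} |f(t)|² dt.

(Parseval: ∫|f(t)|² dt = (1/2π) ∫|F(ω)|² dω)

∫|f(t)|² dt = \frac{1}{24}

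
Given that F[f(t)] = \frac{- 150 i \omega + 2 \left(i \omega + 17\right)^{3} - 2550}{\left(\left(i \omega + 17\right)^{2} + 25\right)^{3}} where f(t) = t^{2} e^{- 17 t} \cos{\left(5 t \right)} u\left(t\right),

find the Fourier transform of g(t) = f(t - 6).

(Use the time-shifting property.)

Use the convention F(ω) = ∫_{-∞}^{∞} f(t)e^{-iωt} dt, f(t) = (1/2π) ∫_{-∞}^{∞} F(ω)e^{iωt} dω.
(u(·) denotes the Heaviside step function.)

F[g](ω) = \frac{2 \left(- 75 i \omega + \left(i \omega + 17\right)^{3} - 1275\right) e^{- 6 i \omega}}{\left(\left(i \omega + 17\right)^{2} + 25\right)^{3}}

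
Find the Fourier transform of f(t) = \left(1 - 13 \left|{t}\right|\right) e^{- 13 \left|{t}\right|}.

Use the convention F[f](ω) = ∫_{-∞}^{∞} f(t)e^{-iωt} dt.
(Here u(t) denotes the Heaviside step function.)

F(ω) = \frac{52 \omega^{2}}{\left(\omega^{2} + 169\right)^{2}}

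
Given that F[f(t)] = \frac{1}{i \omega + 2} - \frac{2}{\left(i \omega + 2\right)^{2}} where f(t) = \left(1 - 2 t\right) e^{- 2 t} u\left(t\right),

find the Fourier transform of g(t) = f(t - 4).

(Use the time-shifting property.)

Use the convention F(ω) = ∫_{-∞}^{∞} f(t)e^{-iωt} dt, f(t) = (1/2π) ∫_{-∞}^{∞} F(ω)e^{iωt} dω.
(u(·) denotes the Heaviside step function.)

F[g](ω) = \frac{i \omega e^{- 4 i \omega}}{- \omega^{2} + 4 i \omega + 4}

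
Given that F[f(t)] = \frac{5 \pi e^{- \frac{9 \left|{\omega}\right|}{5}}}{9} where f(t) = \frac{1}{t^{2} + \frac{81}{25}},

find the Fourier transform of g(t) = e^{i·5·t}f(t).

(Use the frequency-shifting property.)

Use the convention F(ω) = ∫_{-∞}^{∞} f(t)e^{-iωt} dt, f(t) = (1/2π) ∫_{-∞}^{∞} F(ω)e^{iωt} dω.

F[g](ω) = \frac{5 \pi e^{- \frac{9 \left|{\omega - 5}\right|}{5}}}{9}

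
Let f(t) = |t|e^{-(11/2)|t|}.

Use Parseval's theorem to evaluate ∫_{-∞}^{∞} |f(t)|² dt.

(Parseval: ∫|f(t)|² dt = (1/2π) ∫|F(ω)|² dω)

∫|f(t)|² dt = \frac{4}{1331}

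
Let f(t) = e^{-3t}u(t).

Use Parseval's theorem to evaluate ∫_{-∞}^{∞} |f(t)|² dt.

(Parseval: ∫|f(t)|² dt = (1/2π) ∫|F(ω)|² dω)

∫|f(t)|² dt = \frac{1}{6}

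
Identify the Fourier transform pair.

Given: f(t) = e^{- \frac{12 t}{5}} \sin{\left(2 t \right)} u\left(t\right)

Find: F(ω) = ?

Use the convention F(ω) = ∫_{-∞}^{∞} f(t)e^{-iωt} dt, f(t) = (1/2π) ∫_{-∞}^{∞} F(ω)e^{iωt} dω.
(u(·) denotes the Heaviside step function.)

F(ω) = \frac{50}{\left(5 i \omega + 12\right)^{2} + 100}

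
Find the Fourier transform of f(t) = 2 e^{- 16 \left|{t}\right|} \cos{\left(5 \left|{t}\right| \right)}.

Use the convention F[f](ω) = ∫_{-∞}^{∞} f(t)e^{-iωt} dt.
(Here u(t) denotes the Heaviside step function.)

F(ω) = \frac{64 \left(\omega^{2} + 281\right)}{\omega^{4} + 462 \omega^{2} + 78961}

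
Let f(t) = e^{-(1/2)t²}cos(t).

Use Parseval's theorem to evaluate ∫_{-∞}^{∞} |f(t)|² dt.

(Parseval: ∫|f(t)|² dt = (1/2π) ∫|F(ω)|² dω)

∫|f(t)|² dt = \frac{\sqrt{\pi} \left(1 + e\right)}{2 e}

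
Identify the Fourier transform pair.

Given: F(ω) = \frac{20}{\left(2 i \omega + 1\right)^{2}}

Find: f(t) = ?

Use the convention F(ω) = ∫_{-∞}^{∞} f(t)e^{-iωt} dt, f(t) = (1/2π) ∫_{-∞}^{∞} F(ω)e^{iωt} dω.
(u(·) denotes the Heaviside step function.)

f(t) = 5 t e^{- \frac{t}{2}} u\left(t\right)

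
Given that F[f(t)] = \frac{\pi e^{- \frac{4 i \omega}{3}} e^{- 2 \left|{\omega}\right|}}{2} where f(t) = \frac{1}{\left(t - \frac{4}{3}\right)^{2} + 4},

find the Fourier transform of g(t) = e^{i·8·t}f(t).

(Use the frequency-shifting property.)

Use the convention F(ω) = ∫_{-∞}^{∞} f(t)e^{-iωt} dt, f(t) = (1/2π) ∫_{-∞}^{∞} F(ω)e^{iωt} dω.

F[g](ω) = \frac{\pi e^{- \frac{4 i \left(\omega - 8\right)}{3} - 2 \left|{\omega - 8}\right|}}{2}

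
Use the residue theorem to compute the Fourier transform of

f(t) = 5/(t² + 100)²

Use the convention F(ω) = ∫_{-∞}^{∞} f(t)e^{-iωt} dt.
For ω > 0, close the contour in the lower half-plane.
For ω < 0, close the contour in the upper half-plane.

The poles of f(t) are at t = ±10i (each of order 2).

Let g(z) = f(z)e^{-iωz}; for large |z| the factor e^{-iωz} decays in the lower half-plane when ω > 0 and in the upper half-plane when ω < 0.

Case ω > 0 (lower half-plane, clockwise contour ⇒ F(ω) = -2πi·ΣRes):
  Res_{z = - 10 i} g(z) = \frac{i \left(10 \omega + 1\right) e^{- 10 \omega}}{800} (pole of order 2)
  F(ω) = -2πi·ΣRes = \frac{\pi \left(10 \omega + 1\right) e^{- 10 \omega}}{400}

Case ω < 0 (upper half-plane, counterclockwise contour ⇒ F(ω) = +2πi·ΣRes):
  Res_{z = 10 i} g(z) = \frac{i \left(10 \omega - 1\right) e^{10 \omega}}{800} (pole of order 2)
  F(ω) = 2πi·ΣRes = \frac{\pi \left(1 - 10 \omega\right) e^{10 \omega}}{400}

Both cases combine into a single formula in |ω|:

F(ω) = \frac{\pi \left(10 \left|{\omega}\right| + 1\right) e^{- 10 \left|{\omega}\right|}}{400}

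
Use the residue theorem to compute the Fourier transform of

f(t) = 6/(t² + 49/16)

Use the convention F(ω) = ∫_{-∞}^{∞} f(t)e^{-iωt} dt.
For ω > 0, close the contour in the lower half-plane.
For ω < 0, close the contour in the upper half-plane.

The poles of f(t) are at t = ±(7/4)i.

Let g(z) = f(z)e^{-iωz}; for large |z| the factor e^{-iωz} decays in the lower half-plane when ω > 0 and in the upper half-plane when ω < 0.

Case ω > 0 (lower half-plane, clockwise contour ⇒ F(ω) = -2πi·ΣRes):
  Res_{z = - \frac{7 i}{4}} g(z) = \frac{12 i e^{- \frac{7 \omega}{4}}}{7}
  F(ω) = -2πi·ΣRes = \frac{24 \pi e^{- \frac{7 \omega}{4}}}{7}

Case ω < 0 (upper half-plane, counterclockwise contour ⇒ F(ω) = +2πi·ΣRes):
  Res_{z = \frac{7 i}{4}} g(z) = - \frac{12 i e^{\frac{7 \omega}{4}}}{7}
  F(ω) = 2πi·ΣRes = \frac{24 \pi e^{\frac{7 \omega}{4}}}{7}

Both cases combine into a single formula in |ω|:

F(ω) = \frac{24 \pi e^{- \frac{7 \left|{\omega}\right|}{4}}}{7}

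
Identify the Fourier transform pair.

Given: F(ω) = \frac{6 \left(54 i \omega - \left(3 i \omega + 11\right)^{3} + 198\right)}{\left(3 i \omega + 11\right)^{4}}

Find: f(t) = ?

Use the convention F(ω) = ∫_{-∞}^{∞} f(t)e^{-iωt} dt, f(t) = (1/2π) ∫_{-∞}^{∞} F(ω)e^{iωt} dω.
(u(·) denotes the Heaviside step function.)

f(t) = 2 \left(t^{2} - 1\right) e^{- \frac{11 t}{3}} u\left(t\right)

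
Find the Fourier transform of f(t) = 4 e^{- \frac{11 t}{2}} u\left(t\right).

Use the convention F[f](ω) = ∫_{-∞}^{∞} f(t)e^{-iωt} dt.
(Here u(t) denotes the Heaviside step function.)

F(ω) = \frac{8}{2 i \omega + 11}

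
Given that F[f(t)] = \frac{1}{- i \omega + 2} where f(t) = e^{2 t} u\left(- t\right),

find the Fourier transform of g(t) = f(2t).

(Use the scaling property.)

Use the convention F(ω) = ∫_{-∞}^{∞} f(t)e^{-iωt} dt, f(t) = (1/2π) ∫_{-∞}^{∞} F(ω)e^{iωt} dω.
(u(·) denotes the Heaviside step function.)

F[g](ω) = \frac{i}{\omega + 4 i}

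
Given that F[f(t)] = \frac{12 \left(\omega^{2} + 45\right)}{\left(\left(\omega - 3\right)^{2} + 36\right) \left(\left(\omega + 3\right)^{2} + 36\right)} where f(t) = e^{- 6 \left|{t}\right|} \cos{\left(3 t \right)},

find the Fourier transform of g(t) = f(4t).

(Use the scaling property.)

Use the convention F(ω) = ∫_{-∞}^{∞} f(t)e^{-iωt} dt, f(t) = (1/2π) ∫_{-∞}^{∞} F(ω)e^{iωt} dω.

F[g](ω) = \frac{48 \left(\omega^{2} + 720\right)}{\omega^{4} + 864 \omega^{2} + 518400}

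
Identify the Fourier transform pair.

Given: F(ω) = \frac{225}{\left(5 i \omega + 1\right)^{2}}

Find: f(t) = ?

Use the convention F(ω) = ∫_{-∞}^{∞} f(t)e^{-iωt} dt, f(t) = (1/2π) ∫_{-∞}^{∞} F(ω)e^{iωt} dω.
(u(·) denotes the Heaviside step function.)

f(t) = 9 t e^{- \frac{t}{5}} u\left(t\right)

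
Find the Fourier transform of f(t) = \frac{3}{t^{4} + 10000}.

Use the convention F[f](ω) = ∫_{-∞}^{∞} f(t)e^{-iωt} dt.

F(ω) = \frac{3 \pi e^{- 5 \sqrt{2} \left|{\omega}\right|} \sin{\left(5 \sqrt{2} \left|{\omega}\right| + \frac{\pi}{4} \right)}}{1000}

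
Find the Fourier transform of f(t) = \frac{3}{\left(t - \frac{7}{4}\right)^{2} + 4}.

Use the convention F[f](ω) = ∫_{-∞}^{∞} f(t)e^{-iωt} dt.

F(ω) = \frac{3 \pi e^{- \frac{7 i \omega}{4} - 2 \left|{\omega}\right|}}{2}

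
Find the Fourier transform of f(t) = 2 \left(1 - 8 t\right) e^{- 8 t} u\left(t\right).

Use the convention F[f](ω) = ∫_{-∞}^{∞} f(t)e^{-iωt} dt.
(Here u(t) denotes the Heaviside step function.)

F(ω) = \frac{2 i \omega}{- \omega^{2} + 16 i \omega + 64}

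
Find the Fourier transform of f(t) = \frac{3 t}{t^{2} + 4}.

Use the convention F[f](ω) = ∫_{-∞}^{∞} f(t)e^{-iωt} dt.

F(ω) = - 3 i \pi e^{- 2 \left|{\omega}\right|} \operatorname{sign}{\left(\omega \right)}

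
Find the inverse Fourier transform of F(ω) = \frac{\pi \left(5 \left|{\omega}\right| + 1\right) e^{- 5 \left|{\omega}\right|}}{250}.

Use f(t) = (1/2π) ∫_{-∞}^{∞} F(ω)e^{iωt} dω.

f(t) = \frac{1}{\left(t^{2} + 25\right)^{2}}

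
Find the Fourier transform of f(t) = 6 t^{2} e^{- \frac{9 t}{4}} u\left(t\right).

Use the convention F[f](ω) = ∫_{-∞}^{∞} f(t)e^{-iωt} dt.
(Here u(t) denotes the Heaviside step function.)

F(ω) = \frac{768}{\left(4 i \omega + 9\right)^{3}}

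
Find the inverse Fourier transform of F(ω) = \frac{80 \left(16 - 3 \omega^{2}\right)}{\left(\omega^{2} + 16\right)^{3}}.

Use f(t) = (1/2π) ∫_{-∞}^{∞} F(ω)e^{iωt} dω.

f(t) = 5 t^{2} e^{- 4 \left|{t}\right|}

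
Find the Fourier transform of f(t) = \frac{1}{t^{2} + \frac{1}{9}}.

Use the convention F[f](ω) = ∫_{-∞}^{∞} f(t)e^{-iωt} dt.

F(ω) = 3 \pi e^{- \frac{\left|{\omega}\right|}{3}}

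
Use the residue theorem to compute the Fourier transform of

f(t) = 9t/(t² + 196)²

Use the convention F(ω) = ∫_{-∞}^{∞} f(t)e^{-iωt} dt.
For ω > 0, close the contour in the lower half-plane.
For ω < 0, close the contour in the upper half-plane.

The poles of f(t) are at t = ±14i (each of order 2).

Let g(z) = f(z)e^{-iωz}; for large |z| the factor e^{-iωz} decays in the lower half-plane when ω > 0 and in the upper half-plane when ω < 0.

Case ω > 0 (lower half-plane, clockwise contour ⇒ F(ω) = -2πi·ΣRes):
  Res_{z = - 14 i} g(z) = \frac{9 \omega e^{- 14 \omega}}{56} (pole of order 2)
  F(ω) = -2πi·ΣRes = - \frac{9 i \pi \omega e^{- 14 \omega}}{28}

Case ω < 0 (upper half-plane, counterclockwise contour ⇒ F(ω) = +2πi·ΣRes):
  Res_{z = 14 i} g(z) = - \frac{9 \omega e^{14 \omega}}{56} (pole of order 2)
  F(ω) = 2πi·ΣRes = - \frac{9 i \pi \omega e^{14 \omega}}{28}

Both cases combine into a single formula in |ω|:

F(ω) = - \frac{9 i \pi \omega e^{- 14 \left|{\omega}\right|}}{28}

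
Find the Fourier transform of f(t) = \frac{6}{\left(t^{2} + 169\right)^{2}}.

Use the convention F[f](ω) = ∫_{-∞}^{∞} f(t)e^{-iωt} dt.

F(ω) = \frac{3 \pi \left(13 \left|{\omega}\right| + 1\right) e^{- 13 \left|{\omega}\right|}}{2197}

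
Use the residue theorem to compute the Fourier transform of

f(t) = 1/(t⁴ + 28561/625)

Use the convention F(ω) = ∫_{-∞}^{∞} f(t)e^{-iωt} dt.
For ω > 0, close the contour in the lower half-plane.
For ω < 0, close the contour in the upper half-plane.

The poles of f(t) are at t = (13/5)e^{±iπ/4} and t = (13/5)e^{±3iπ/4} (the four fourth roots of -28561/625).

Let g(z) = f(z)e^{-iωz}; for large |z| the factor e^{-iωz} decays in the lower half-plane when ω > 0 and in the upper half-plane when ω < 0.

Case ω > 0 (lower half-plane, clockwise contour ⇒ F(ω) = -2πi·ΣRes):
  Res_{z = - \frac{13 \sqrt{2}}{10} - \frac{13 \sqrt{2} i}{10}} g(z) = \frac{125 \sqrt{2} i \left(1 - i\right) e^{\frac{13 \sqrt{2} \omega \left(-1 + i\right)}{10}}}{17576}
  Res_{z = \frac{13 \sqrt{2}}{10} - \frac{13 \sqrt{2} i}{10}} g(z) = \frac{125 \sqrt{2} i \left(1 + i\right) e^{- \frac{13 \sqrt{2} \omega \left(1 + i\right)}{10}}}{17576}
  F(ω) = -2πi·ΣRes = \frac{125 \sqrt{2} \pi \left(1 - i\right) \left(e^{\frac{13 \sqrt{2} i \omega}{5}} + i\right) e^{- \frac{13 \sqrt{2} \omega \left(1 + i\right)}{10}}}{8788} = \frac{125 \pi e^{- \frac{13 \sqrt{2} \omega}{10}} \sin{\left(\frac{13 \sqrt{2} \omega}{10} + \frac{\pi}{4} \right)}}{2197}

Case ω < 0 (upper half-plane, counterclockwise contour ⇒ F(ω) = +2πi·ΣRes):
  Res_{z = \frac{13 \sqrt{2}}{10} + \frac{13 \sqrt{2} i}{10}} g(z) = \frac{125 \sqrt{2} i \left(-1 + i\right) e^{\frac{13 \sqrt{2} \omega \left(1 - i\right)}{10}}}{17576}
  Res_{z = - \frac{13 \sqrt{2}}{10} + \frac{13 \sqrt{2} i}{10}} g(z) = \frac{125 \sqrt{2} \left(1 - i\right) e^{\frac{13 \sqrt{2} \omega \left(1 + i\right)}{10}}}{17576}
  F(ω) = 2πi·ΣRes = - \frac{125 \sqrt{2} i \pi \left(i \left(1 - i\right) e^{\frac{13 \sqrt{2} \omega \left(1 - i\right)}{10}} - \left(1 - i\right) e^{\frac{13 \sqrt{2} \omega \left(1 + i\right)}{10}}\right)}{8788} = \frac{125 \pi e^{\frac{13 \sqrt{2} \omega}{10}} \cos{\left(\frac{13 \sqrt{2} \omega}{10} + \frac{\pi}{4} \right)}}{2197}

Both cases combine into a single formula in |ω|:

F(ω) = \frac{125 \pi e^{- \frac{13 \sqrt{2} \left|{\omega}\right|}{10}} \sin{\left(\frac{13 \sqrt{2} \left|{\omega}\right|}{10} + \frac{\pi}{4} \right)}}{2197}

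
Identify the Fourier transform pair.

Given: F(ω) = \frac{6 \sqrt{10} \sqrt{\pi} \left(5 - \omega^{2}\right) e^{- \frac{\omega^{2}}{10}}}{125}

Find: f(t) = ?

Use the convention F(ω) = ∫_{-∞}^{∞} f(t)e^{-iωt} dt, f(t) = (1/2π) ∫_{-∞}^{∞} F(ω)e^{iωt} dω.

f(t) = 6 t^{2} e^{- \frac{5 t^{2}}{2}}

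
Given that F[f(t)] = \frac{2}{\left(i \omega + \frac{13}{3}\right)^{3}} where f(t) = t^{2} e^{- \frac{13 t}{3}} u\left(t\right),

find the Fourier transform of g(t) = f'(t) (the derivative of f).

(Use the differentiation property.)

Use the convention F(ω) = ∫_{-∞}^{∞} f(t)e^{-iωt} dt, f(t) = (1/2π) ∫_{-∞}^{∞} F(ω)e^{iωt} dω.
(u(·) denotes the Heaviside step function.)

F[g](ω) = \frac{54 i \omega}{\left(3 i \omega + 13\right)^{3}}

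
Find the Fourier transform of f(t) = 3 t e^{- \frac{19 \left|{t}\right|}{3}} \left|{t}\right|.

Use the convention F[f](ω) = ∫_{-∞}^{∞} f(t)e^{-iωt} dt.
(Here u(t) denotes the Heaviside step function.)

F(ω) = \frac{2916 i \omega \left(3 \omega^{2} - 361\right)}{\left(9 \omega^{2} + 361\right)^{3}}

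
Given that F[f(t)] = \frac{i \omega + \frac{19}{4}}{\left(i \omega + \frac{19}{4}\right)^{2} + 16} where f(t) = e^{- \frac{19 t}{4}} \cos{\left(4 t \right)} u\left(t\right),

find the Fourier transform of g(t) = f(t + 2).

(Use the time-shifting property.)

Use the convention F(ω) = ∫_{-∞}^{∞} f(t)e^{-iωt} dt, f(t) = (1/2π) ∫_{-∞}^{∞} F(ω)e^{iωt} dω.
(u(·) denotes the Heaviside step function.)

F[g](ω) = \frac{\left(16 i \omega + 76\right) e^{2 i \omega}}{\left(4 i \omega + 19\right)^{2} + 256}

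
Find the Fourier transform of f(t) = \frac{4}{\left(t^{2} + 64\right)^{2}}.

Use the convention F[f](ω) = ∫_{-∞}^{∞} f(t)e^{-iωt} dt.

F(ω) = \frac{\pi \left(8 \left|{\omega}\right| + 1\right) e^{- 8 \left|{\omega}\right|}}{256}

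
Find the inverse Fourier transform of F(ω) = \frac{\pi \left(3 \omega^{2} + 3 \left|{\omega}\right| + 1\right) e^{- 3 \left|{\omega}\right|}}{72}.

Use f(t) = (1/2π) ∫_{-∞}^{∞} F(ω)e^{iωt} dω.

f(t) = \frac{9}{\left(t^{2} + 9\right)^{3}}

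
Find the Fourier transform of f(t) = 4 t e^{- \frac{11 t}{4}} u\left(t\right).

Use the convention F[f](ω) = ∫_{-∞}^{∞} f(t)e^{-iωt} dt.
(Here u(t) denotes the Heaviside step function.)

F(ω) = \frac{64}{\left(4 i \omega + 11\right)^{2}}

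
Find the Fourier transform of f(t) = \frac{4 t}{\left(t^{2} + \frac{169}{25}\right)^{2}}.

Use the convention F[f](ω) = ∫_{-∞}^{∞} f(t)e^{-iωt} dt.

F(ω) = - \frac{10 i \pi \omega e^{- \frac{13 \left|{\omega}\right|}{5}}}{13}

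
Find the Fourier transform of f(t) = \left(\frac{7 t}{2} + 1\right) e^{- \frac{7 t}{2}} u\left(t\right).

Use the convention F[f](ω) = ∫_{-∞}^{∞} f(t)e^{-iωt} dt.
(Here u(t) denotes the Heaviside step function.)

F(ω) = \frac{4 \left(- i \omega - 7\right)}{4 \omega^{2} - 28 i \omega - 49}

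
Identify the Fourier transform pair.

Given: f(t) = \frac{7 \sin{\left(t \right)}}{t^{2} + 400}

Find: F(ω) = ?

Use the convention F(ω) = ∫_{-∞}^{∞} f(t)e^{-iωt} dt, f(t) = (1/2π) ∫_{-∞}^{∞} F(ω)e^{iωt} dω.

F(ω) = \frac{7 i \pi e^{- 20 \left|{\omega + 1}\right|}}{40} - \frac{7 i \pi e^{- 20 \left|{\omega - 1}\right|}}{40}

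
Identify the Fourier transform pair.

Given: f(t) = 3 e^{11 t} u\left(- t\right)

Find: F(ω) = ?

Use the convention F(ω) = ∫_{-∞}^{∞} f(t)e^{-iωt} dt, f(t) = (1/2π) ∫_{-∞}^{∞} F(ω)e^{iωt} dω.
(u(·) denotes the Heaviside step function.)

F(ω) = - \frac{3}{i \omega - 11}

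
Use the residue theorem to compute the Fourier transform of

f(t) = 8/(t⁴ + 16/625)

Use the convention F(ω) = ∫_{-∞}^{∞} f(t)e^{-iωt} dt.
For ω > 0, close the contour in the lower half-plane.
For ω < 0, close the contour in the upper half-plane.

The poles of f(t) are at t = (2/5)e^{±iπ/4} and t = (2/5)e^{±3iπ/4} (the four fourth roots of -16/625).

Let g(z) = f(z)e^{-iωz}; for large |z| the factor e^{-iωz} decays in the lower half-plane when ω > 0 and in the upper half-plane when ω < 0.

Case ω > 0 (lower half-plane, clockwise contour ⇒ F(ω) = -2πi·ΣRes):
  Res_{z = - \frac{\sqrt{2}}{5} - \frac{\sqrt{2} i}{5}} g(z) = \frac{125 \sqrt{2} i \left(1 - i\right) e^{\frac{\sqrt{2} \omega \left(-1 + i\right)}{5}}}{8}
  Res_{z = \frac{\sqrt{2}}{5} - \frac{\sqrt{2} i}{5}} g(z) = \frac{125 \sqrt{2} i \left(1 + i\right) e^{- \frac{\sqrt{2} \omega \left(1 + i\right)}{5}}}{8}
  F(ω) = -2πi·ΣRes = \frac{125 \sqrt{2} \pi \left(1 - i\right) \left(e^{\frac{2 \sqrt{2} i \omega}{5}} + i\right) e^{- \frac{\sqrt{2} \omega \left(1 + i\right)}{5}}}{4} = 125 \pi e^{- \frac{\sqrt{2} \omega}{5}} \sin{\left(\frac{\sqrt{2} \omega}{5} + \frac{\pi}{4} \right)}

Case ω < 0 (upper half-plane, counterclockwise contour ⇒ F(ω) = +2πi·ΣRes):
  Res_{z = \frac{\sqrt{2}}{5} + \frac{\sqrt{2} i}{5}} g(z) = \frac{125 \sqrt{2} i \left(-1 + i\right) e^{\frac{\sqrt{2} \omega \left(1 - i\right)}{5}}}{8}
  Res_{z = - \frac{\sqrt{2}}{5} + \frac{\sqrt{2} i}{5}} g(z) = \frac{125 \sqrt{2} \left(1 - i\right) e^{\frac{\sqrt{2} \omega \left(1 + i\right)}{5}}}{8}
  F(ω) = 2πi·ΣRes = - \frac{125 \sqrt{2} i \pi \left(i \left(1 - i\right) e^{\frac{\sqrt{2} \omega \left(1 - i\right)}{5}} - \left(1 - i\right) e^{\frac{\sqrt{2} \omega \left(1 + i\right)}{5}}\right)}{4} = 125 \pi e^{\frac{\sqrt{2} \omega}{5}} \cos{\left(\frac{\sqrt{2} \omega}{5} + \frac{\pi}{4} \right)}

Both cases combine into a single formula in |ω|:

F(ω) = 125 \pi e^{- \frac{\sqrt{2} \left|{\omega}\right|}{5}} \sin{\left(\frac{\sqrt{2} \left|{\omega}\right|}{5} + \frac{\pi}{4} \right)}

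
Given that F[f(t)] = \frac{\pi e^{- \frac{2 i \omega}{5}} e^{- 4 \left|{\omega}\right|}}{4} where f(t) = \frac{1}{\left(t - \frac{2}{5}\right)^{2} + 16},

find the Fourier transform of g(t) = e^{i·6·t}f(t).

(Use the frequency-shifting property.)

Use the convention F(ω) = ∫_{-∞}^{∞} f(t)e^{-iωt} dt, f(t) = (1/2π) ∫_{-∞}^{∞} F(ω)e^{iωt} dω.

F[g](ω) = \frac{\pi e^{- \frac{2 i \left(\omega - 6\right)}{5} - 4 \left|{\omega - 6}\right|}}{4}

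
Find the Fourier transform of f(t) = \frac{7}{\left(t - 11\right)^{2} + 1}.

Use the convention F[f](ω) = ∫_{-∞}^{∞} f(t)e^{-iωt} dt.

F(ω) = 7 \pi e^{- 11 i \omega - \left|{\omega}\right|}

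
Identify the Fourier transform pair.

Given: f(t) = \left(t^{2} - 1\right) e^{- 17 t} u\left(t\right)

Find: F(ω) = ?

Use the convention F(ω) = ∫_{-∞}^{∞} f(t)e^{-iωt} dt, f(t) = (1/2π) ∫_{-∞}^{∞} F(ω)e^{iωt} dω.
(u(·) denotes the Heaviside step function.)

F(ω) = \frac{2 i \omega - \left(i \omega + 17\right)^{3} + 34}{\left(i \omega + 17\right)^{4}}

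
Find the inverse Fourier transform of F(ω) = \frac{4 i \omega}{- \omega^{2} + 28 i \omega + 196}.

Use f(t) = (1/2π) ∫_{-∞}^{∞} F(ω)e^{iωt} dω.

f(t) = 4 \left(1 - 14 t\right) e^{- 14 t} u\left(t\right)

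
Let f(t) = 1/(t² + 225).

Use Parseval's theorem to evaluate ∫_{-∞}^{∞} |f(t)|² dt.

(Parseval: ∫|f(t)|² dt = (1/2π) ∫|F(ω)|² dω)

∫|f(t)|² dt = \frac{\pi}{6750}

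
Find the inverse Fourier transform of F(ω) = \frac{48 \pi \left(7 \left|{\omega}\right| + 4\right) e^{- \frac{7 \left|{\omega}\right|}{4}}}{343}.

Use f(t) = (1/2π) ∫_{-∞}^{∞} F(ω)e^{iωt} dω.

f(t) = \frac{6}{\left(t^{2} + \frac{49}{16}\right)^{2}}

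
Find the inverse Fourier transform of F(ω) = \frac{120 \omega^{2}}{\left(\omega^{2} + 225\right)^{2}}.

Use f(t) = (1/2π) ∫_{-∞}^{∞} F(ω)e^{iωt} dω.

f(t) = 2 \left(1 - 15 \left|{t}\right|\right) e^{- 15 \left|{t}\right|}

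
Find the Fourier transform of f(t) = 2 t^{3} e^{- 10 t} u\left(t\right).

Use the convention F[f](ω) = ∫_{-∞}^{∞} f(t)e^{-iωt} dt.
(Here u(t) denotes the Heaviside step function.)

F(ω) = \frac{12}{\left(i \omega + 10\right)^{4}}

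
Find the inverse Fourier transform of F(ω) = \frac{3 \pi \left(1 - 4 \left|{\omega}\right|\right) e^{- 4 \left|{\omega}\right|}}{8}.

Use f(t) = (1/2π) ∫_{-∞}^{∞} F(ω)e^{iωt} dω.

f(t) = \frac{3 t^{2}}{\left(t^{2} + 16\right)^{2}}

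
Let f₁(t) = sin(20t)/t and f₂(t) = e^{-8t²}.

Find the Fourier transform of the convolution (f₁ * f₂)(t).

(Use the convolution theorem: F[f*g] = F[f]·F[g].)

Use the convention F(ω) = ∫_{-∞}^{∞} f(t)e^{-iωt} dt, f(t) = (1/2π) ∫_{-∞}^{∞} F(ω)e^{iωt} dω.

F[f₁*f₂](ω) = \begin{cases} \frac{\sqrt{2} \pi^{\frac{3}{2}} e^{- \frac{\omega^{2}}{32}}}{4} & \text{for}\: \omega > -20 \wedge \omega < 20 \\0 & \text{otherwise} \end{cases}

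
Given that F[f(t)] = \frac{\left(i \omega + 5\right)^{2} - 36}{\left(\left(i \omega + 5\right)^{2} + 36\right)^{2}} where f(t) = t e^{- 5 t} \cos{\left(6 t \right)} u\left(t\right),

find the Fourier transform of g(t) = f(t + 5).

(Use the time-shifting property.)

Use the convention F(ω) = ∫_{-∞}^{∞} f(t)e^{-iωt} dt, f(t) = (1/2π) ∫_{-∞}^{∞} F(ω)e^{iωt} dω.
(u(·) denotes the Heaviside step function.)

F[g](ω) = \frac{\left(\left(i \omega + 5\right)^{2} - 36\right) e^{5 i \omega}}{\left(\left(i \omega + 5\right)^{2} + 36\right)^{2}}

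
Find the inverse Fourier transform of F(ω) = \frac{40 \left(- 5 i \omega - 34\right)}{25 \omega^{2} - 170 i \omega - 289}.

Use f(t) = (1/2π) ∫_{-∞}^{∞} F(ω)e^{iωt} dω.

f(t) = 8 \left(\frac{17 t}{5} + 1\right) e^{- \frac{17 t}{5}} u\left(t\right)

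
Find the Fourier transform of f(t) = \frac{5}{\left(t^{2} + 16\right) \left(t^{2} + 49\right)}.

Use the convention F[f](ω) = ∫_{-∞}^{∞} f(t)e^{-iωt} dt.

F(ω) = \frac{5 \pi \left(7 e^{3 \left|{\omega}\right|} - 4\right) e^{- 7 \left|{\omega}\right|}}{924}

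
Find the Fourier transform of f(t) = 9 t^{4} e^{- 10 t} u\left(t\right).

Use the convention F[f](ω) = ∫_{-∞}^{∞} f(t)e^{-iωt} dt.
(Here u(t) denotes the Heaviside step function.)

F(ω) = \frac{216}{\left(i \omega + 10\right)^{5}}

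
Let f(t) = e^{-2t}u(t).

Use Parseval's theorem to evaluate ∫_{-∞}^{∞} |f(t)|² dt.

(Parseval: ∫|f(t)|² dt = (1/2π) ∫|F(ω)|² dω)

∫|f(t)|² dt = \frac{1}{4}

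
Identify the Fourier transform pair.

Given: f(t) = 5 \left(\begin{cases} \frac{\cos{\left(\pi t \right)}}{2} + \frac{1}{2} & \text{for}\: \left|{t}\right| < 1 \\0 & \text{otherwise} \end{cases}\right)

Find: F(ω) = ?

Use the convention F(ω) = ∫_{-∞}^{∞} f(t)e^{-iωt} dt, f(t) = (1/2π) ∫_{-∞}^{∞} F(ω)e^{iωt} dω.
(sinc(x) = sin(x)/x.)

F(ω) = - \frac{5 \pi^{2} \operatorname{sinc}{\left(\omega \right)}}{\omega^{2} - \pi^{2}}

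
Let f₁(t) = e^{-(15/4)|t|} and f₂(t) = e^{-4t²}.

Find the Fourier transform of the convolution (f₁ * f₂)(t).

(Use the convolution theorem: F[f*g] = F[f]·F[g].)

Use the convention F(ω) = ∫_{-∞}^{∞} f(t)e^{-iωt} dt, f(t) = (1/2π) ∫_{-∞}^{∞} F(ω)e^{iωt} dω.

F[f₁*f₂](ω) = \frac{60 \sqrt{\pi} e^{- \frac{\omega^{2}}{16}}}{16 \omega^{2} + 225}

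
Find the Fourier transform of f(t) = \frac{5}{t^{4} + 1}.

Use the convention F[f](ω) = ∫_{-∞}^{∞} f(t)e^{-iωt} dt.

F(ω) = 5 \pi e^{- \frac{\sqrt{2} \left|{\omega}\right|}{2}} \sin{\left(\frac{\sqrt{2} \left|{\omega}\right|}{2} + \frac{\pi}{4} \right)}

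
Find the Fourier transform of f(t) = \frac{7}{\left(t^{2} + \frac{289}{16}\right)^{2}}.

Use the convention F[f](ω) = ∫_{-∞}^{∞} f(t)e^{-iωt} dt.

F(ω) = \frac{56 \pi \left(17 \left|{\omega}\right| + 4\right) e^{- \frac{17 \left|{\omega}\right|}{4}}}{4913}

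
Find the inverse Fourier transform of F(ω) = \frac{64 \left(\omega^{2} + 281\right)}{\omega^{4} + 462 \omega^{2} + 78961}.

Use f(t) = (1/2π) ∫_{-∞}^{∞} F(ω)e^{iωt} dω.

f(t) = 2 e^{- 16 \left|{t}\right|} \cos{\left(5 \left|{t}\right| \right)}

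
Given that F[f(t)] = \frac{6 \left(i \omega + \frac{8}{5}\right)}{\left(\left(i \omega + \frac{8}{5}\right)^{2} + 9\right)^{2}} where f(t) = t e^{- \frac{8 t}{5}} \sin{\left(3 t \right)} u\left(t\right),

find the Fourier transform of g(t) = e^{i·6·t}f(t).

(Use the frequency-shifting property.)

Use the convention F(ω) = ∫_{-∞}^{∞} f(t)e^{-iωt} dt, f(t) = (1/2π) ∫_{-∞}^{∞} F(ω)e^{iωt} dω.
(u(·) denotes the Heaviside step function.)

F[g](ω) = \frac{750 \left(5 i \left(\omega - 6\right) + 8\right)}{\left(\left(5 i \left(\omega - 6\right) + 8\right)^{2} + 225\right)^{2}}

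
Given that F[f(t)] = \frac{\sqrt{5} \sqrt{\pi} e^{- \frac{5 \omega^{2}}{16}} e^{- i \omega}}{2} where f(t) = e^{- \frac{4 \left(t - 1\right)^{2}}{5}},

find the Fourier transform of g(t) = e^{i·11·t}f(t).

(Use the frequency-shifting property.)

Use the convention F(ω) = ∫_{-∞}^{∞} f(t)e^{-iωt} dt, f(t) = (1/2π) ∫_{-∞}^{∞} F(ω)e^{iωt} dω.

F[g](ω) = \frac{\sqrt{5} \sqrt{\pi} e^{- \frac{\left(\omega - 11\right) \left(5 \omega - 55 + 16 i\right)}{16}}}{2}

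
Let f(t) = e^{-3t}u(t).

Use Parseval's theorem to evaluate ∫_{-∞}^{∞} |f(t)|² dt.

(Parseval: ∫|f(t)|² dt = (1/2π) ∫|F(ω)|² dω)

∫|f(t)|² dt = \frac{1}{6}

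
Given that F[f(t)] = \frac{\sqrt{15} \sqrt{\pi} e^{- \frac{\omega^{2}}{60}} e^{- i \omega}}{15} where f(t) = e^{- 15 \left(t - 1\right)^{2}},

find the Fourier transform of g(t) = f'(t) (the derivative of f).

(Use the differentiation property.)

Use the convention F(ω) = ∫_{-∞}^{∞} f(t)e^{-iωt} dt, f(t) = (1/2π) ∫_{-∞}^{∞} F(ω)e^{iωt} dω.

F[g](ω) = \frac{\sqrt{15} i \sqrt{\pi} \omega e^{- \omega \left(\frac{\omega}{60} + i\right)}}{15}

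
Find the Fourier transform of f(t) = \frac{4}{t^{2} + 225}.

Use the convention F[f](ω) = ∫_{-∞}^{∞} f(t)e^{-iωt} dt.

F(ω) = \frac{4 \pi e^{- 15 \left|{\omega}\right|}}{15}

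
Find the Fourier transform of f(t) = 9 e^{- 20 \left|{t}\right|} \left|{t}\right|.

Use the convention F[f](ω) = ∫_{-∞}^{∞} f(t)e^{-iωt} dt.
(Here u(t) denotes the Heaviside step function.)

F(ω) = \frac{18 \left(400 - \omega^{2}\right)}{\left(\omega^{2} + 400\right)^{2}}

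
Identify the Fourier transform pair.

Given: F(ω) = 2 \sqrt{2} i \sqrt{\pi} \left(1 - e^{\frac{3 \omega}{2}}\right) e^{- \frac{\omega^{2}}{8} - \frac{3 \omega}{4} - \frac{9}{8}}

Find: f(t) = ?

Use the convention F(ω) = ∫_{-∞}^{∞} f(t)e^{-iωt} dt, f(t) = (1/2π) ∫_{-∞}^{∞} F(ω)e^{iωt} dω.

f(t) = 8 e^{- 2 t^{2}} \sin{\left(3 t \right)}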